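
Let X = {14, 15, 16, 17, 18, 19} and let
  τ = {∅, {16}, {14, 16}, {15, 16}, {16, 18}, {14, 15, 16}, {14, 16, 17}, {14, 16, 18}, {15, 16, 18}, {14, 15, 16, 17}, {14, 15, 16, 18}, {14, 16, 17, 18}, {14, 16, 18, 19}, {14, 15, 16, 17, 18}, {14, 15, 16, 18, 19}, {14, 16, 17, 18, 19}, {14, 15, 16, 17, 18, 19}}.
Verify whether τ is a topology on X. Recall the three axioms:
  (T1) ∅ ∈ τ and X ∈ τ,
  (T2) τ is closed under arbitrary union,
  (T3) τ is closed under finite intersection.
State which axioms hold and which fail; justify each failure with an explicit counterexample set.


τ IS a topology on X.

Axiom (T1): ∅ ∈ τ? Yes; X ∈ τ? Yes.
Axiom (T2/T3): check pairwise unions and intersections of members of τ.
All pairwise intersections and unions checked — each lies in τ. Therefore τ satisfies (T1), (T2), (T3): it IS a topology on X.


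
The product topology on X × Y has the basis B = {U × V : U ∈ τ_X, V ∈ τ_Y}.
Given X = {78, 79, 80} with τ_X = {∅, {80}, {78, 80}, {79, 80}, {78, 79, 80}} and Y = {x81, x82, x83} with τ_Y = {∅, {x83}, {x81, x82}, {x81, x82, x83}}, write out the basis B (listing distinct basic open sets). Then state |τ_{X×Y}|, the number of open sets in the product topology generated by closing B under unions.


Basis B = {∅ × ∅, {80} × {x83}, {78, 80} × {x83}, {79, 80} × {x83}, {80} × {x81, x82}, {78, 79, 80} × {x83}, {80} × {x81, x82, x83}, {78, 80} × {x81, x82}, {79, 80} × {x81, x82}, {78, 80} × {x81, x82, x83}, {78, 79, 80} × {x81, x82}, {79, 80} × {x81, x82, x83}, {78, 79, 80} × {x81, x82, x83}}; |τ_{X×Y}| = 25.

Enumerate products U × V with U ∈ τ_X, V ∈ τ_Y (deduplicated):
  ∅ × ∅ = {} (∅)
  {80} × {x83} = {(80,x83)}
  {78, 80} × {x83} = {(78,x83), (80,x83)}
  {79, 80} × {x83} = {(79,x83), (80,x83)}
  {80} × {x81, x82} = {(80,x81), (80,x82)}
  {78, 79, 80} × {x83} = {(78,x83), (79,x83), (80,x83)}
  {80} × {x81, x82, x83} = {(80,x81), (80,x82), (80,x83)}
  {78, 80} × {x81, x82} = {(78,x81), (78,x82), (80,x81), (80,x82)}
  {79, 80} × {x81, x82} = {(79,x81), (79,x82), (80,x81), (80,x82)}
  {78, 80} × {x81, x82, x83} = {(78,x81), (78,x82), (78,x83), (80,x81), (80,x82), (80,x83)}
  {78, 79, 80} × {x81, x82} = {(78,x81), (78,x82), (79,x81), (79,x82), (80,x81), (80,x82)}
  {79, 80} × {x81, x82, x83} = {(79,x81), (79,x82), (79,x83), (80,x81), (80,x82), (80,x83)}
  {78, 79, 80} × {x81, x82, x83} = {(78,x81), (78,x82), (78,x83), (79,x81), (79,x82), (79,x83), (80,x81), (80,x82), (80,x83)}
These 13 distinct sets form the basis B.
Close under arbitrary unions to get τ_{X×Y}; counting gives |τ_{X×Y}| = 25.


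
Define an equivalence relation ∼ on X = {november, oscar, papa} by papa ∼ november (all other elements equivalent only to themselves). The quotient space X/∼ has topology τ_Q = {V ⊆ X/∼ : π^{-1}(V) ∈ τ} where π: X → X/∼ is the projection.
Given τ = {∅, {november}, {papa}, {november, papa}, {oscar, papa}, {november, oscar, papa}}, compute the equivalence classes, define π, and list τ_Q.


X/∼ = {[november=papa], [oscar]}; |τ_Q| = 3.

Equivalence classes: [november=papa], [oscar].
Quotient map π: X → X/∼ sends november ↦ [november=papa], oscar ↦ [oscar], papa ↦ [november=papa].
For each subset V ⊆ X/∼, compute π^{-1}(V) ⊆ X and check whether π^{-1}(V) ∈ τ. V is open in τ_Q iff π^{-1}(V) ∈ τ.
  V = {}: π^{-1}(V) = ∅ ∈ τ ✓.
  V = {[november=papa]}: π^{-1}(V) = {november, papa} ∈ τ ✓.
  V = {[oscar]}: π^{-1}(V) = {oscar} ∉ τ ✗.
  V = {[november=papa], [oscar]}: π^{-1}(V) = {november, oscar, papa} ∈ τ ✓.
Open sets in the quotient: τ_Q = {{}, {[november=papa]}, {[november=papa], [oscar]}} (3 elements).


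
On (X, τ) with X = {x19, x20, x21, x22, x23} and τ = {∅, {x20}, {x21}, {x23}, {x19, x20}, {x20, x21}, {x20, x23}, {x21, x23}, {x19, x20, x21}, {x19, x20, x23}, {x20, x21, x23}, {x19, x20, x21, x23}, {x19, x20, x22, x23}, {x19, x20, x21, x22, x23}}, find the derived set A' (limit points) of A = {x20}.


A' = {x19, x22}

For each x ∈ X, list the open sets U ∈ τ with x ∈ U, then check whether U ∩ (A ∖ {x}) ≠ ∅ for every such U.
  x = x19: opens ∋ x are {x19, x20}, {x19, x20, x21}, {x19, x20, x23}, {x19, x20, x21, x23}, {x19, x20, x22, x23}, {x19, x20, x21, x22, x23}; each meets A ∖ {x19}, so x IS a limit point.
  x = x20: open {x20} ∋ x has {x20} ∩ (A ∖ {x20}) = ∅, so x is NOT a limit point.
  x = x21: open {x21} ∋ x has {x21} ∩ (A ∖ {x21}) = ∅, so x is NOT a limit point.
  x = x22: opens ∋ x are {x19, x20, x22, x23}, {x19, x20, x21, x22, x23}; each meets A ∖ {x22}, so x IS a limit point.
  x = x23: open {x23} ∋ x has {x23} ∩ (A ∖ {x23}) = ∅, so x is NOT a limit point.
Collecting: A' = {x19, x22}.


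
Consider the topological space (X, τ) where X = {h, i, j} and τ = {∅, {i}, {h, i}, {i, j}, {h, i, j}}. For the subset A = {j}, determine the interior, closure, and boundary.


int(A) = ∅, cl(A) = {j}, ∂A = {j}.

Closed sets in (X, τ) are complements of opens:
  closed(X, τ) = {∅, {h}, {j}, {h, j}, {h, i, j}}.
int(A) = ⋃ {U ∈ τ : U ⊆ A}. Opens contained in A: ∅.
Taking the union of these: int(A) = ∅.
cl(A) = ⋂ {C closed : A ⊆ C}. Closed sets containing A: {j}, {h, j}, {h, i, j}.
Intersecting these: cl(A) = {j}.
∂A = cl(A) ∖ int(A) = {j} ∖ ∅ = {j}.


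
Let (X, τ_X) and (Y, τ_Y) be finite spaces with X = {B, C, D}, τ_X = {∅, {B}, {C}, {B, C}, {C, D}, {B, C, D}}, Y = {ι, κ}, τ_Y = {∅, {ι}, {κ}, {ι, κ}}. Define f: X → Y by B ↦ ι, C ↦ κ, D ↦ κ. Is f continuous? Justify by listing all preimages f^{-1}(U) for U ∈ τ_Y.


f IS continuous.

Compute f^{-1}(U) for each U ∈ τ_Y:
  U = ∅: f^{-1}(U) = ∅ ∈ τ_X ✓.
  U = {ι}: f^{-1}(U) = {B} ∈ τ_X ✓.
  U = {κ}: f^{-1}(U) = {C, D} ∈ τ_X ✓.
  U = {ι, κ}: f^{-1}(U) = {B, C, D} ∈ τ_X ✓.
Every preimage lies in τ_X, so f IS continuous.


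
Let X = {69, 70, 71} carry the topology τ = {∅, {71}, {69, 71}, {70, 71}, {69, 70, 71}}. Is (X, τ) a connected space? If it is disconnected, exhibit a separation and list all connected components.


(X, τ) is connected.

Find clopen sets (U ∈ τ with X ∖ U ∈ τ):
  U = ∅, X ∖ U = {69, 70, 71} — both open, so U is clopen.
  U = {69, 70, 71}, X ∖ U = ∅ — both open, so U is clopen.
Only trivial clopens (∅ and X) exist, so (X, τ) is connected.
Compute connected components by grouping points that agree on all clopens:
  component: {69, 70, 71}


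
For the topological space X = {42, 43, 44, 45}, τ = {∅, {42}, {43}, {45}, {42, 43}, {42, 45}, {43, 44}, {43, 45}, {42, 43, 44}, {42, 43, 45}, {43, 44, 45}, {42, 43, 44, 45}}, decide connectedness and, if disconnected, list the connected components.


(X, τ) is disconnected; components = [{42}, {45}, {43, 44}].

Find clopen sets (U ∈ τ with X ∖ U ∈ τ):
  U = ∅, X ∖ U = {42, 43, 44, 45} — both open, so U is clopen.
  U = {42}, X ∖ U = {43, 44, 45} — both open, so U is clopen.
  U = {45}, X ∖ U = {42, 43, 44} — both open, so U is clopen.
  U = {42, 45}, X ∖ U = {43, 44} — both open, so U is clopen.
  U = {43, 44}, X ∖ U = {42, 45} — both open, so U is clopen.
  U = {42, 43, 44}, X ∖ U = {45} — both open, so U is clopen.
  U = {43, 44, 45}, X ∖ U = {42} — both open, so U is clopen.
  U = {42, 43, 44, 45}, X ∖ U = ∅ — both open, so U is clopen.
Nontrivial clopen(s) exist: e.g. {42}. So (X, τ) is disconnected.
Compute connected components by grouping points that agree on all clopens:
  component: {42}
  component: {45}
  component: {43, 44}


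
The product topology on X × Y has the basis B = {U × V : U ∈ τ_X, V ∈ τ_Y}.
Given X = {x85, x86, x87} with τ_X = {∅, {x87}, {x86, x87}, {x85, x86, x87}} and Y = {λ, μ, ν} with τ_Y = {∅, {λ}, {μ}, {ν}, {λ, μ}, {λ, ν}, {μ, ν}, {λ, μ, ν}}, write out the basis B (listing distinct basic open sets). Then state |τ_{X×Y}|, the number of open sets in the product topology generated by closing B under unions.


Basis B = {∅ × ∅, {x87} × {λ}, {x87} × {μ}, {x87} × {ν}, {x86, x87} × {λ}, {x86, x87} × {μ}, {x86, x87} × {ν}, {x87} × {λ, μ}, {x87} × {λ, ν}, {x87} × {μ, ν}, {x85, x86, x87} × {λ}, {x85, x86, x87} × {μ}, {x85, x86, x87} × {ν}, {x87} × {λ, μ, ν}, {x86, x87} × {λ, μ}, {x86, x87} × {λ, ν}, {x86, x87} × {μ, ν}, {x85, x86, x87} × {λ, μ}, {x85, x86, x87} × {λ, ν}, {x85, x86, x87} × {μ, ν}, {x86, x87} × {λ, μ, ν}, {x85, x86, x87} × {λ, μ, ν}}; |τ_{X×Y}| = 64.

Enumerate products U × V with U ∈ τ_X, V ∈ τ_Y (deduplicated):
  ∅ × ∅ = {} (∅)
  {x87} × {λ} = {(x87,λ)}
  {x87} × {μ} = {(x87,μ)}
  {x87} × {ν} = {(x87,ν)}
  {x86, x87} × {λ} = {(x86,λ), (x87,λ)}
  {x86, x87} × {μ} = {(x86,μ), (x87,μ)}
  {x86, x87} × {ν} = {(x86,ν), (x87,ν)}
  {x87} × {λ, μ} = {(x87,λ), (x87,μ)}
  {x87} × {λ, ν} = {(x87,λ), (x87,ν)}
  {x87} × {μ, ν} = {(x87,μ), (x87,ν)}
  {x85, x86, x87} × {λ} = {(x85,λ), (x86,λ), (x87,λ)}
  {x85, x86, x87} × {μ} = {(x85,μ), (x86,μ), (x87,μ)}
  {x85, x86, x87} × {ν} = {(x85,ν), (x86,ν), (x87,ν)}
  {x87} × {λ, μ, ν} = {(x87,λ), (x87,μ), (x87,ν)}
  {x86, x87} × {λ, μ} = {(x86,λ), (x86,μ), (x87,λ), (x87,μ)}
  {x86, x87} × {λ, ν} = {(x86,λ), (x86,ν), (x87,λ), (x87,ν)}
  {x86, x87} × {μ, ν} = {(x86,μ), (x86,ν), (x87,μ), (x87,ν)}
  {x85, x86, x87} × {λ, μ} = {(x85,λ), (x85,μ), (x86,λ), (x86,μ), (x87,λ), (x87,μ)}
  {x85, x86, x87} × {λ, ν} = {(x85,λ), (x85,ν), (x86,λ), (x86,ν), (x87,λ), (x87,ν)}
  {x85, x86, x87} × {μ, ν} = {(x85,μ), (x85,ν), (x86,μ), (x86,ν), (x87,μ), (x87,ν)}
  {x86, x87} × {λ, μ, ν} = {(x86,λ), (x86,μ), (x86,ν), (x87,λ), (x87,μ), (x87,ν)}
  {x85, x86, x87} × {λ, μ, ν} = {(x85,λ), (x85,μ), (x85,ν), (x86,λ), (x86,μ), (x86,ν), (x87,λ), (x87,μ), (x87,ν)}
These 22 distinct sets form the basis B.
Close under arbitrary unions to get τ_{X×Y}; counting gives |τ_{X×Y}| = 64.


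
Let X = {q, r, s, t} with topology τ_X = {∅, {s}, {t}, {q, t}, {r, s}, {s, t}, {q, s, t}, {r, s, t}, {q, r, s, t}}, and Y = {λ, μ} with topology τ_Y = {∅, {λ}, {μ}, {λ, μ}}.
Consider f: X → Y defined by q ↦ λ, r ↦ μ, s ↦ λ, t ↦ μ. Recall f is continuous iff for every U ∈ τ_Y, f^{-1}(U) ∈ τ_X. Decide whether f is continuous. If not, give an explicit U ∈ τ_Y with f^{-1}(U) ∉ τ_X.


f is NOT continuous.

Compute f^{-1}(U) for each U ∈ τ_Y:
  U = ∅: f^{-1}(U) = ∅ ∈ τ_X ✓.
  U = {λ}: f^{-1}(U) = {q, s} ∉ τ_X ✗.
  U = {μ}: f^{-1}(U) = {r, t} ∉ τ_X ✗.
  U = {λ, μ}: f^{-1}(U) = {q, r, s, t} ∈ τ_X ✓.
Found U = {λ} with f^{-1}(U) = {q, s} not in τ_X. Therefore f is NOT continuous.


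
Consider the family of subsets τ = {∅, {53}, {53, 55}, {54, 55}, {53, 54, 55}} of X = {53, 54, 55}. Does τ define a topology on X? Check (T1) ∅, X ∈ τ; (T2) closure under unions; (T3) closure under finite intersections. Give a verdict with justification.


τ is NOT a topology on X.

Axiom (T1): ∅ ∈ τ? Yes; X ∈ τ? Yes.
Axiom (T2/T3): check pairwise unions and intersections of members of τ.
Counterexample for (T3): {53, 55} ∩ {54, 55} = {55} ∉ τ. Therefore τ is NOT a topology.


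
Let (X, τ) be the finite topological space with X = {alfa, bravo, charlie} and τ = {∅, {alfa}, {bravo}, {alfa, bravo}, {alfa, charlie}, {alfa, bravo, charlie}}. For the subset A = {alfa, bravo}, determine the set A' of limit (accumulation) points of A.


A' = {charlie}

For each x ∈ X, list the open sets U ∈ τ with x ∈ U, then check whether U ∩ (A ∖ {x}) ≠ ∅ for every such U.
  x = alfa: open {alfa} ∋ x has {alfa} ∩ (A ∖ {alfa}) = ∅, so x is NOT a limit point.
  x = bravo: open {bravo} ∋ x has {bravo} ∩ (A ∖ {bravo}) = ∅, so x is NOT a limit point.
  x = charlie: opens ∋ x are {alfa, charlie}, {alfa, bravo, charlie}; each meets A ∖ {charlie}, so x IS a limit point.
Collecting: A' = {charlie}.


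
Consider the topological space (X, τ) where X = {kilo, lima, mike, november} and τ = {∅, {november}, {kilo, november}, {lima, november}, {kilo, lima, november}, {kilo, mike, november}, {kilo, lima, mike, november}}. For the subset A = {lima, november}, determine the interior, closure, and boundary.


int(A) = {lima, november}, cl(A) = {kilo, lima, mike, november}, ∂A = {kilo, mike}.

Closed sets in (X, τ) are complements of opens:
  closed(X, τ) = {∅, {lima}, {mike}, {kilo, mike}, {lima, mike}, {kilo, lima, mike}, {kilo, lima, mike, november}}.
int(A) = ⋃ {U ∈ τ : U ⊆ A}. Opens contained in A: ∅, {november}, {lima, november}.
Taking the union of these: int(A) = {lima, november}.
cl(A) = ⋂ {C closed : A ⊆ C}. Closed sets containing A: {kilo, lima, mike, november}.
Intersecting these: cl(A) = {kilo, lima, mike, november}.
∂A = cl(A) ∖ int(A) = {kilo, lima, mike, november} ∖ {lima, november} = {kilo, mike}.


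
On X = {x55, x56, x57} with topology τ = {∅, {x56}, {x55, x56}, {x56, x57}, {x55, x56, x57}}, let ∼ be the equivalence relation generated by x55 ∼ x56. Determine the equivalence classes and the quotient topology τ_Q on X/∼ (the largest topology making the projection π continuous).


X/∼ = {[x55=x56], [x57]}; |τ_Q| = 3.

Equivalence classes: [x55=x56], [x57].
Quotient map π: X → X/∼ sends x55 ↦ [x55=x56], x56 ↦ [x55=x56], x57 ↦ [x57].
For each subset V ⊆ X/∼, compute π^{-1}(V) ⊆ X and check whether π^{-1}(V) ∈ τ. V is open in τ_Q iff π^{-1}(V) ∈ τ.
  V = {}: π^{-1}(V) = ∅ ∈ τ ✓.
  V = {[x55=x56]}: π^{-1}(V) = {x55, x56} ∈ τ ✓.
  V = {[x57]}: π^{-1}(V) = {x57} ∉ τ ✗.
  V = {[x55=x56], [x57]}: π^{-1}(V) = {x55, x56, x57} ∈ τ ✓.
Open sets in the quotient: τ_Q = {{}, {[x55=x56]}, {[x55=x56], [x57]}} (3 elements).


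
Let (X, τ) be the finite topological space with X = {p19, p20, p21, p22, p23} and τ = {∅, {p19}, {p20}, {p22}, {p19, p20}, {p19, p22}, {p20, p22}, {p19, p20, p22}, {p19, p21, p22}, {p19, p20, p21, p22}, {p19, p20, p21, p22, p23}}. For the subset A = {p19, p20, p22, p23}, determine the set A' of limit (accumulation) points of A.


A' = {p21, p23}

For each x ∈ X, list the open sets U ∈ τ with x ∈ U, then check whether U ∩ (A ∖ {x}) ≠ ∅ for every such U.
  x = p19: open {p19} ∋ x has {p19} ∩ (A ∖ {p19}) = ∅, so x is NOT a limit point.
  x = p20: open {p20} ∋ x has {p20} ∩ (A ∖ {p20}) = ∅, so x is NOT a limit point.
  x = p21: opens ∋ x are {p19, p21, p22}, {p19, p20, p21, p22}, {p19, p20, p21, p22, p23}; each meets A ∖ {p21}, so x IS a limit point.
  x = p22: open {p22} ∋ x has {p22} ∩ (A ∖ {p22}) = ∅, so x is NOT a limit point.
  x = p23: opens ∋ x are {p19, p20, p21, p22, p23}; each meets A ∖ {p23}, so x IS a limit point.
Collecting: A' = {p21, p23}.


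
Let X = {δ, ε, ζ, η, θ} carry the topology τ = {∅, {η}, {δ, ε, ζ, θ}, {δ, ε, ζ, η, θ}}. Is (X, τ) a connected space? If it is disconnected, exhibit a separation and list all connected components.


(X, τ) is disconnected; components = [{η}, {δ, ε, ζ, θ}].

Find clopen sets (U ∈ τ with X ∖ U ∈ τ):
  U = ∅, X ∖ U = {δ, ε, ζ, η, θ} — both open, so U is clopen.
  U = {η}, X ∖ U = {δ, ε, ζ, θ} — both open, so U is clopen.
  U = {δ, ε, ζ, θ}, X ∖ U = {η} — both open, so U is clopen.
  U = {δ, ε, ζ, η, θ}, X ∖ U = ∅ — both open, so U is clopen.
Nontrivial clopen(s) exist: e.g. {η}. So (X, τ) is disconnected.
Compute connected components by grouping points that agree on all clopens:
  component: {η}
  component: {δ, ε, ζ, θ}


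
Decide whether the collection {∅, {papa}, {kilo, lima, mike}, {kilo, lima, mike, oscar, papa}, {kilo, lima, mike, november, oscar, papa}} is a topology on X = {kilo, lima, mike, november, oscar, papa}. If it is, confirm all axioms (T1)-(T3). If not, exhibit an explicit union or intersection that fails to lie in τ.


τ is NOT a topology on X.

Axiom (T1): ∅ ∈ τ? Yes; X ∈ τ? Yes.
Axiom (T2/T3): check pairwise unions and intersections of members of τ.
Counterexample for (T2): {papa} ∪ {kilo, lima, mike} = {kilo, lima, mike, papa} ∉ τ. Therefore τ is NOT a topology.


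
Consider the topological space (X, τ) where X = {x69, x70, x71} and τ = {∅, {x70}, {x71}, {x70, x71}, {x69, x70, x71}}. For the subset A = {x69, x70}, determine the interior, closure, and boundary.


int(A) = {x70}, cl(A) = {x69, x70}, ∂A = {x69}.

Closed sets in (X, τ) are complements of opens:
  closed(X, τ) = {∅, {x69}, {x69, x70}, {x69, x71}, {x69, x70, x71}}.
int(A) = ⋃ {U ∈ τ : U ⊆ A}. Opens contained in A: ∅, {x70}.
Taking the union of these: int(A) = {x70}.
cl(A) = ⋂ {C closed : A ⊆ C}. Closed sets containing A: {x69, x70}, {x69, x70, x71}.
Intersecting these: cl(A) = {x69, x70}.
∂A = cl(A) ∖ int(A) = {x69, x70} ∖ {x70} = {x69}.


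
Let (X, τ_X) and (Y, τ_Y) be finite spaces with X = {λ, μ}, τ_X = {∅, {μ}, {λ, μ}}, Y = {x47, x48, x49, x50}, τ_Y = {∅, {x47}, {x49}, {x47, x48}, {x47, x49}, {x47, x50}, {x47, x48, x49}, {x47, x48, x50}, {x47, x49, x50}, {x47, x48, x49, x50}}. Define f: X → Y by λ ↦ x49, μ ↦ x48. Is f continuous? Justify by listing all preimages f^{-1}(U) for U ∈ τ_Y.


f is NOT continuous.

Compute f^{-1}(U) for each U ∈ τ_Y:
  U = ∅: f^{-1}(U) = ∅ ∈ τ_X ✓.
  U = {x47}: f^{-1}(U) = ∅ ∈ τ_X ✓.
  U = {x49}: f^{-1}(U) = {λ} ∉ τ_X ✗.
  U = {x47, x48}: f^{-1}(U) = {μ} ∈ τ_X ✓.
  U = {x47, x49}: f^{-1}(U) = {λ} ∉ τ_X ✗.
  U = {x47, x50}: f^{-1}(U) = ∅ ∈ τ_X ✓.
  U = {x47, x48, x49}: f^{-1}(U) = {λ, μ} ∈ τ_X ✓.
  U = {x47, x48, x50}: f^{-1}(U) = {μ} ∈ τ_X ✓.
  U = {x47, x49, x50}: f^{-1}(U) = {λ} ∉ τ_X ✗.
  U = {x47, x48, x49, x50}: f^{-1}(U) = {λ, μ} ∈ τ_X ✓.
Found U = {x49} with f^{-1}(U) = {λ} not in τ_X. Therefore f is NOT continuous.


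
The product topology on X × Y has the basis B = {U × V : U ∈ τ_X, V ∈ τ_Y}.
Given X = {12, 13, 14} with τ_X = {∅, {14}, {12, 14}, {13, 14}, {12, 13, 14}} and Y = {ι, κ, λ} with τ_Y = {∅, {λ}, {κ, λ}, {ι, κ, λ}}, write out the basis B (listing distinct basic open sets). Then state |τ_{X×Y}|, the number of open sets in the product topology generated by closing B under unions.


Basis B = {∅ × ∅, {14} × {λ}, {12, 14} × {λ}, {13, 14} × {λ}, {14} × {κ, λ}, {12, 13, 14} × {λ}, {14} × {ι, κ, λ}, {12, 14} × {κ, λ}, {13, 14} × {κ, λ}, {12, 14} × {ι, κ, λ}, {12, 13, 14} × {κ, λ}, {13, 14} × {ι, κ, λ}, {12, 13, 14} × {ι, κ, λ}}; |τ_{X×Y}| = 30.

Enumerate products U × V with U ∈ τ_X, V ∈ τ_Y (deduplicated):
  ∅ × ∅ = {} (∅)
  {14} × {λ} = {(14,λ)}
  {12, 14} × {λ} = {(12,λ), (14,λ)}
  {13, 14} × {λ} = {(13,λ), (14,λ)}
  {14} × {κ, λ} = {(14,κ), (14,λ)}
  {12, 13, 14} × {λ} = {(12,λ), (13,λ), (14,λ)}
  {14} × {ι, κ, λ} = {(14,ι), (14,κ), (14,λ)}
  {12, 14} × {κ, λ} = {(12,κ), (12,λ), (14,κ), (14,λ)}
  {13, 14} × {κ, λ} = {(13,κ), (13,λ), (14,κ), (14,λ)}
  {12, 14} × {ι, κ, λ} = {(12,ι), (12,κ), (12,λ), (14,ι), (14,κ), (14,λ)}
  {12, 13, 14} × {κ, λ} = {(12,κ), (12,λ), (13,κ), (13,λ), (14,κ), (14,λ)}
  {13, 14} × {ι, κ, λ} = {(13,ι), (13,κ), (13,λ), (14,ι), (14,κ), (14,λ)}
  {12, 13, 14} × {ι, κ, λ} = {(12,ι), (12,κ), (12,λ), (13,ι), (13,κ), (13,λ), (14,ι), (14,κ), (14,λ)}
These 13 distinct sets form the basis B.
Close under arbitrary unions to get τ_{X×Y}; counting gives |τ_{X×Y}| = 30.


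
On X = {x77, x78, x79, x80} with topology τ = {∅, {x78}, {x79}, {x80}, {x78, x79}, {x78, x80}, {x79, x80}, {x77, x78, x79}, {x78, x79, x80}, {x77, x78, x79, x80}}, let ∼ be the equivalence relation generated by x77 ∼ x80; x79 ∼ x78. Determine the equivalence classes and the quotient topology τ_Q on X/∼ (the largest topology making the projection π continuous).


X/∼ = {[x77=x80], [x78=x79]}; |τ_Q| = 3.

Equivalence classes: [x77=x80], [x78=x79].
Quotient map π: X → X/∼ sends x77 ↦ [x77=x80], x78 ↦ [x78=x79], x79 ↦ [x78=x79], x80 ↦ [x77=x80].
For each subset V ⊆ X/∼, compute π^{-1}(V) ⊆ X and check whether π^{-1}(V) ∈ τ. V is open in τ_Q iff π^{-1}(V) ∈ τ.
  V = {}: π^{-1}(V) = ∅ ∈ τ ✓.
  V = {[x77=x80]}: π^{-1}(V) = {x77, x80} ∉ τ ✗.
  V = {[x78=x79]}: π^{-1}(V) = {x78, x79} ∈ τ ✓.
  V = {[x77=x80], [x78=x79]}: π^{-1}(V) = {x77, x78, x79, x80} ∈ τ ✓.
Open sets in the quotient: τ_Q = {{}, {[x78=x79]}, {[x77=x80], [x78=x79]}} (3 elements).


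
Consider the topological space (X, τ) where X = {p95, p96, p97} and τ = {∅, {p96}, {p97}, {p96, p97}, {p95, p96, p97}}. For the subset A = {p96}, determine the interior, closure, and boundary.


int(A) = {p96}, cl(A) = {p95, p96}, ∂A = {p95}.

Closed sets in (X, τ) are complements of opens:
  closed(X, τ) = {∅, {p95}, {p95, p96}, {p95, p97}, {p95, p96, p97}}.
int(A) = ⋃ {U ∈ τ : U ⊆ A}. Opens contained in A: ∅, {p96}.
Taking the union of these: int(A) = {p96}.
cl(A) = ⋂ {C closed : A ⊆ C}. Closed sets containing A: {p95, p96}, {p95, p96, p97}.
Intersecting these: cl(A) = {p95, p96}.
∂A = cl(A) ∖ int(A) = {p95, p96} ∖ {p96} = {p95}.


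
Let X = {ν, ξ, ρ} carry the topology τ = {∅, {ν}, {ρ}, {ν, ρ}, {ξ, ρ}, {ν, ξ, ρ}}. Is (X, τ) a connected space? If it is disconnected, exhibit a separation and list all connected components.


(X, τ) is disconnected; components = [{ν}, {ξ, ρ}].

Find clopen sets (U ∈ τ with X ∖ U ∈ τ):
  U = ∅, X ∖ U = {ν, ξ, ρ} — both open, so U is clopen.
  U = {ν}, X ∖ U = {ξ, ρ} — both open, so U is clopen.
  U = {ξ, ρ}, X ∖ U = {ν} — both open, so U is clopen.
  U = {ν, ξ, ρ}, X ∖ U = ∅ — both open, so U is clopen.
Nontrivial clopen(s) exist: e.g. {ξ, ρ}. So (X, τ) is disconnected.
Compute connected components by grouping points that agree on all clopens:
  component: {ν}
  component: {ξ, ρ}


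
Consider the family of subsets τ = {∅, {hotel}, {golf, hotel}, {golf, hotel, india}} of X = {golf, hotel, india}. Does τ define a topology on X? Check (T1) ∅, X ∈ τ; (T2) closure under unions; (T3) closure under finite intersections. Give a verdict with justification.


τ IS a topology on X.

Axiom (T1): ∅ ∈ τ? Yes; X ∈ τ? Yes.
Axiom (T2/T3): check pairwise unions and intersections of members of τ.
All pairwise intersections and unions checked — each lies in τ. Therefore τ satisfies (T1), (T2), (T3): it IS a topology on X.


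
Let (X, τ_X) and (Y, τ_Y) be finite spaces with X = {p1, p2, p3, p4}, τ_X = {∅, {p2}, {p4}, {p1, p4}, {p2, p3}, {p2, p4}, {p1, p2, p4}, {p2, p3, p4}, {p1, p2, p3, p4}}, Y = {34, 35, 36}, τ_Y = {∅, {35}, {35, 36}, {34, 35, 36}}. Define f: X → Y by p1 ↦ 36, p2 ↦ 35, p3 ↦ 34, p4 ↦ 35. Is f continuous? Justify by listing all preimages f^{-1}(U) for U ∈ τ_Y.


f IS continuous.

Compute f^{-1}(U) for each U ∈ τ_Y:
  U = ∅: f^{-1}(U) = ∅ ∈ τ_X ✓.
  U = {35}: f^{-1}(U) = {p2, p4} ∈ τ_X ✓.
  U = {35, 36}: f^{-1}(U) = {p1, p2, p4} ∈ τ_X ✓.
  U = {34, 35, 36}: f^{-1}(U) = {p1, p2, p3, p4} ∈ τ_X ✓.
Every preimage lies in τ_X, so f IS continuous.


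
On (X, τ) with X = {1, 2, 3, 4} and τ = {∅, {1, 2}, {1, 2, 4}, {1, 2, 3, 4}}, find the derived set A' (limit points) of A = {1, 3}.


A' = {2, 3, 4}

For each x ∈ X, list the open sets U ∈ τ with x ∈ U, then check whether U ∩ (A ∖ {x}) ≠ ∅ for every such U.
  x = 1: open {1, 2} ∋ x has {1, 2} ∩ (A ∖ {1}) = ∅, so x is NOT a limit point.
  x = 2: opens ∋ x are {1, 2}, {1, 2, 4}, {1, 2, 3, 4}; each meets A ∖ {2}, so x IS a limit point.
  x = 3: opens ∋ x are {1, 2, 3, 4}; each meets A ∖ {3}, so x IS a limit point.
  x = 4: opens ∋ x are {1, 2, 4}, {1, 2, 3, 4}; each meets A ∖ {4}, so x IS a limit point.
Collecting: A' = {2, 3, 4}.


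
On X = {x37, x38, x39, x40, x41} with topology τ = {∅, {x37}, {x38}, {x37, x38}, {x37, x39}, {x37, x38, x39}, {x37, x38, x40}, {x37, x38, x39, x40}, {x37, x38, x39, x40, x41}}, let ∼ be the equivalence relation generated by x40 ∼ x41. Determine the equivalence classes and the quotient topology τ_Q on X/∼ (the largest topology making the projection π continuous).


X/∼ = {[x37], [x38], [x39], [x40=x41]}; |τ_Q| = 7.

Equivalence classes: [x37], [x38], [x39], [x40=x41].
Quotient map π: X → X/∼ sends x37 ↦ [x37], x38 ↦ [x38], x39 ↦ [x39], x40 ↦ [x40=x41], x41 ↦ [x40=x41].
For each subset V ⊆ X/∼, compute π^{-1}(V) ⊆ X and check whether π^{-1}(V) ∈ τ. V is open in τ_Q iff π^{-1}(V) ∈ τ.
  V = {}: π^{-1}(V) = ∅ ∈ τ ✓.
  V = {[x37]}: π^{-1}(V) = {x37} ∈ τ ✓.
  V = {[x38]}: π^{-1}(V) = {x38} ∈ τ ✓.
  V = {[x37], [x38]}: π^{-1}(V) = {x37, x38} ∈ τ ✓.
  V = {[x39]}: π^{-1}(V) = {x39} ∉ τ ✗.
  V = {[x37], [x39]}: π^{-1}(V) = {x37, x39} ∈ τ ✓.
  V = {[x38], [x39]}: π^{-1}(V) = {x38, x39} ∉ τ ✗.
  V = {[x37], [x38], [x39]}: π^{-1}(V) = {x37, x38, x39} ∈ τ ✓.
  V = {[x40=x41]}: π^{-1}(V) = {x40, x41} ∉ τ ✗.
  V = {[x37], [x40=x41]}: π^{-1}(V) = {x37, x40, x41} ∉ τ ✗.
  V = {[x38], [x40=x41]}: π^{-1}(V) = {x38, x40, x41} ∉ τ ✗.
  V = {[x37], [x38], [x40=x41]}: π^{-1}(V) = {x37, x38, x40, x41} ∉ τ ✗.
  V = {[x39], [x40=x41]}: π^{-1}(V) = {x39, x40, x41} ∉ τ ✗.
  V = {[x37], [x39], [x40=x41]}: π^{-1}(V) = {x37, x39, x40, x41} ∉ τ ✗.
  V = {[x38], [x39], [x40=x41]}: π^{-1}(V) = {x38, x39, x40, x41} ∉ τ ✗.
  V = {[x37], [x38], [x39], [x40=x41]}: π^{-1}(V) = {x37, x38, x39, x40, x41} ∈ τ ✓.
Open sets in the quotient: τ_Q = {{}, {[x37]}, {[x38]}, {[x37], [x38]}, {[x37], [x39]}, {[x37], [x38], [x39]}, {[x37], [x38], [x39], [x40=x41]}} (7 elements).


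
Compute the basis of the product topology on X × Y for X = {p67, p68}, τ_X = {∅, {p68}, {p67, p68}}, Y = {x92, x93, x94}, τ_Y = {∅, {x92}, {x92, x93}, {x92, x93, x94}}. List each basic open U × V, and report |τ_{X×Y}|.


Basis B = {∅ × ∅, {p68} × {x92}, {p67, p68} × {x92}, {p68} × {x92, x93}, {p68} × {x92, x93, x94}, {p67, p68} × {x92, x93}, {p67, p68} × {x92, x93, x94}}; |τ_{X×Y}| = 10.

Enumerate products U × V with U ∈ τ_X, V ∈ τ_Y (deduplicated):
  ∅ × ∅ = {} (∅)
  {p68} × {x92} = {(p68,x92)}
  {p67, p68} × {x92} = {(p67,x92), (p68,x92)}
  {p68} × {x92, x93} = {(p68,x92), (p68,x93)}
  {p68} × {x92, x93, x94} = {(p68,x92), (p68,x93), (p68,x94)}
  {p67, p68} × {x92, x93} = {(p67,x92), (p67,x93), (p68,x92), (p68,x93)}
  {p67, p68} × {x92, x93, x94} = {(p67,x92), (p67,x93), (p67,x94), (p68,x92), (p68,x93), (p68,x94)}
These 7 distinct sets form the basis B.
Close under arbitrary unions to get τ_{X×Y}; counting gives |τ_{X×Y}| = 10.


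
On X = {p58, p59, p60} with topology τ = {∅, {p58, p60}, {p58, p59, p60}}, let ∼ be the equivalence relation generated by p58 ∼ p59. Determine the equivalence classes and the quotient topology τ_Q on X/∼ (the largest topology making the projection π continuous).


X/∼ = {[p58=p59], [p60]}; |τ_Q| = 2.

Equivalence classes: [p58=p59], [p60].
Quotient map π: X → X/∼ sends p58 ↦ [p58=p59], p59 ↦ [p58=p59], p60 ↦ [p60].
For each subset V ⊆ X/∼, compute π^{-1}(V) ⊆ X and check whether π^{-1}(V) ∈ τ. V is open in τ_Q iff π^{-1}(V) ∈ τ.
  V = {}: π^{-1}(V) = ∅ ∈ τ ✓.
  V = {[p58=p59]}: π^{-1}(V) = {p58, p59} ∉ τ ✗.
  V = {[p60]}: π^{-1}(V) = {p60} ∉ τ ✗.
  V = {[p58=p59], [p60]}: π^{-1}(V) = {p58, p59, p60} ∈ τ ✓.
Open sets in the quotient: τ_Q = {{}, {[p58=p59], [p60]}} (2 elements).


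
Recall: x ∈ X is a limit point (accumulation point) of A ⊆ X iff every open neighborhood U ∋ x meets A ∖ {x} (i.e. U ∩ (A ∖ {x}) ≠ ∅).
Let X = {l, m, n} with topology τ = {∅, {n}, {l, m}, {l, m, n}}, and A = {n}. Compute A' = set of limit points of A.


A' = ∅

For each x ∈ X, list the open sets U ∈ τ with x ∈ U, then check whether U ∩ (A ∖ {x}) ≠ ∅ for every such U.
  x = l: open {l, m} ∋ x has {l, m} ∩ (A ∖ {l}) = ∅, so x is NOT a limit point.
  x = m: open {l, m} ∋ x has {l, m} ∩ (A ∖ {m}) = ∅, so x is NOT a limit point.
  x = n: open {n} ∋ x has {n} ∩ (A ∖ {n}) = ∅, so x is NOT a limit point.
Collecting: A' = ∅.


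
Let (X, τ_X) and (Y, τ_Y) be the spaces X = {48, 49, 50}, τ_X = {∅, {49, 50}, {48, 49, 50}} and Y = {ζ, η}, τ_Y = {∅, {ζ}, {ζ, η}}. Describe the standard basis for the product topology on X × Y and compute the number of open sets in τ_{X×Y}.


Basis B = {∅ × ∅, {49, 50} × {ζ}, {48, 49, 50} × {ζ}, {49, 50} × {ζ, η}, {48, 49, 50} × {ζ, η}}; |τ_{X×Y}| = 6.

Enumerate products U × V with U ∈ τ_X, V ∈ τ_Y (deduplicated):
  ∅ × ∅ = {} (∅)
  {49, 50} × {ζ} = {(49,ζ), (50,ζ)}
  {48, 49, 50} × {ζ} = {(48,ζ), (49,ζ), (50,ζ)}
  {49, 50} × {ζ, η} = {(49,ζ), (49,η), (50,ζ), (50,η)}
  {48, 49, 50} × {ζ, η} = {(48,ζ), (48,η), (49,ζ), (49,η), (50,ζ), (50,η)}
These 5 distinct sets form the basis B.
Close under arbitrary unions to get τ_{X×Y}; counting gives |τ_{X×Y}| = 6.


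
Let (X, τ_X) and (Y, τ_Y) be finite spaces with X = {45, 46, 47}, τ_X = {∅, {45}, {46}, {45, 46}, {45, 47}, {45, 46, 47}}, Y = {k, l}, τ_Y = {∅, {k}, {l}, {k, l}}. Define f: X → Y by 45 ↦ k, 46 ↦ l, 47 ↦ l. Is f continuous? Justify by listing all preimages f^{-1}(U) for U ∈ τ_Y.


f is NOT continuous.

Compute f^{-1}(U) for each U ∈ τ_Y:
  U = ∅: f^{-1}(U) = ∅ ∈ τ_X ✓.
  U = {k}: f^{-1}(U) = {45} ∈ τ_X ✓.
  U = {l}: f^{-1}(U) = {46, 47} ∉ τ_X ✗.
  U = {k, l}: f^{-1}(U) = {45, 46, 47} ∈ τ_X ✓.
Found U = {l} with f^{-1}(U) = {46, 47} not in τ_X. Therefore f is NOT continuous.


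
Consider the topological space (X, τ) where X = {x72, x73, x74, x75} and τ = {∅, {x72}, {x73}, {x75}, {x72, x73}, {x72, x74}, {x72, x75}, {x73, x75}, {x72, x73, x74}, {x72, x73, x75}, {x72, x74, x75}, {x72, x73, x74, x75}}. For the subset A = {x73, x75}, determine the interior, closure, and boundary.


int(A) = {x73, x75}, cl(A) = {x73, x75}, ∂A = ∅.

Closed sets in (X, τ) are complements of opens:
  closed(X, τ) = {∅, {x73}, {x74}, {x75}, {x72, x74}, {x73, x74}, {x73, x75}, {x74, x75}, {x72, x73, x74}, {x72, x74, x75}, {x73, x74, x75}, {x72, x73, x74, x75}}.
int(A) = ⋃ {U ∈ τ : U ⊆ A}. Opens contained in A: ∅, {x73}, {x75}, {x73, x75}.
Taking the union of these: int(A) = {x73, x75}.
cl(A) = ⋂ {C closed : A ⊆ C}. Closed sets containing A: {x73, x75}, {x73, x74, x75}, {x72, x73, x74, x75}.
Intersecting these: cl(A) = {x73, x75}.
∂A = cl(A) ∖ int(A) = {x73, x75} ∖ {x73, x75} = ∅.


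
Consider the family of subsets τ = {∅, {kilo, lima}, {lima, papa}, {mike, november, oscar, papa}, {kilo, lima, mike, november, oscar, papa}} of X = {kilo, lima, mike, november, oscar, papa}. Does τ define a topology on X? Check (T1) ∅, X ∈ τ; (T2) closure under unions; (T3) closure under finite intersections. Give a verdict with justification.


τ is NOT a topology on X.

Axiom (T1): ∅ ∈ τ? Yes; X ∈ τ? Yes.
Axiom (T2/T3): check pairwise unions and intersections of members of τ.
Counterexample for (T3): {kilo, lima} ∩ {lima, papa} = {lima} ∉ τ. Therefore τ is NOT a topology.


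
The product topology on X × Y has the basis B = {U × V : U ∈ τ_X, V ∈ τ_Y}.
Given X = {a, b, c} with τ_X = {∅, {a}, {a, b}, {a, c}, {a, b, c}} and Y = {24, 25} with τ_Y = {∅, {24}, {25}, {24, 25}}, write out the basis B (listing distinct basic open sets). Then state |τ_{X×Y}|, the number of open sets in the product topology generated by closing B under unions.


Basis B = {∅ × ∅, {a} × {24}, {a} × {25}, {a} × {24, 25}, {a, b} × {24}, {a, c} × {24}, {a, b} × {25}, {a, c} × {25}, {a, b, c} × {24}, {a, b, c} × {25}, {a, b} × {24, 25}, {a, c} × {24, 25}, {a, b, c} × {24, 25}}; |τ_{X×Y}| = 25.

Enumerate products U × V with U ∈ τ_X, V ∈ τ_Y (deduplicated):
  ∅ × ∅ = {} (∅)
  {a} × {24} = {(a,24)}
  {a} × {25} = {(a,25)}
  {a} × {24, 25} = {(a,24), (a,25)}
  {a, b} × {24} = {(a,24), (b,24)}
  {a, c} × {24} = {(a,24), (c,24)}
  {a, b} × {25} = {(a,25), (b,25)}
  {a, c} × {25} = {(a,25), (c,25)}
  {a, b, c} × {24} = {(a,24), (b,24), (c,24)}
  {a, b, c} × {25} = {(a,25), (b,25), (c,25)}
  {a, b} × {24, 25} = {(a,24), (a,25), (b,24), (b,25)}
  {a, c} × {24, 25} = {(a,24), (a,25), (c,24), (c,25)}
  {a, b, c} × {24, 25} = {(a,24), (a,25), (b,24), (b,25), (c,24), (c,25)}
These 13 distinct sets form the basis B.
Close under arbitrary unions to get τ_{X×Y}; counting gives |τ_{X×Y}| = 25.


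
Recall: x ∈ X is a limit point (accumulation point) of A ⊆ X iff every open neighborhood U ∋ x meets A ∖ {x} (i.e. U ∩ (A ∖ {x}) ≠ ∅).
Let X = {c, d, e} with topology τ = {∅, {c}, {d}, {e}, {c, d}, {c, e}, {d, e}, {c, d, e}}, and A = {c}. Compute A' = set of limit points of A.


A' = ∅

For each x ∈ X, list the open sets U ∈ τ with x ∈ U, then check whether U ∩ (A ∖ {x}) ≠ ∅ for every such U.
  x = c: open {c} ∋ x has {c} ∩ (A ∖ {c}) = ∅, so x is NOT a limit point.
  x = d: open {d} ∋ x has {d} ∩ (A ∖ {d}) = ∅, so x is NOT a limit point.
  x = e: open {e} ∋ x has {e} ∩ (A ∖ {e}) = ∅, so x is NOT a limit point.
Collecting: A' = ∅.


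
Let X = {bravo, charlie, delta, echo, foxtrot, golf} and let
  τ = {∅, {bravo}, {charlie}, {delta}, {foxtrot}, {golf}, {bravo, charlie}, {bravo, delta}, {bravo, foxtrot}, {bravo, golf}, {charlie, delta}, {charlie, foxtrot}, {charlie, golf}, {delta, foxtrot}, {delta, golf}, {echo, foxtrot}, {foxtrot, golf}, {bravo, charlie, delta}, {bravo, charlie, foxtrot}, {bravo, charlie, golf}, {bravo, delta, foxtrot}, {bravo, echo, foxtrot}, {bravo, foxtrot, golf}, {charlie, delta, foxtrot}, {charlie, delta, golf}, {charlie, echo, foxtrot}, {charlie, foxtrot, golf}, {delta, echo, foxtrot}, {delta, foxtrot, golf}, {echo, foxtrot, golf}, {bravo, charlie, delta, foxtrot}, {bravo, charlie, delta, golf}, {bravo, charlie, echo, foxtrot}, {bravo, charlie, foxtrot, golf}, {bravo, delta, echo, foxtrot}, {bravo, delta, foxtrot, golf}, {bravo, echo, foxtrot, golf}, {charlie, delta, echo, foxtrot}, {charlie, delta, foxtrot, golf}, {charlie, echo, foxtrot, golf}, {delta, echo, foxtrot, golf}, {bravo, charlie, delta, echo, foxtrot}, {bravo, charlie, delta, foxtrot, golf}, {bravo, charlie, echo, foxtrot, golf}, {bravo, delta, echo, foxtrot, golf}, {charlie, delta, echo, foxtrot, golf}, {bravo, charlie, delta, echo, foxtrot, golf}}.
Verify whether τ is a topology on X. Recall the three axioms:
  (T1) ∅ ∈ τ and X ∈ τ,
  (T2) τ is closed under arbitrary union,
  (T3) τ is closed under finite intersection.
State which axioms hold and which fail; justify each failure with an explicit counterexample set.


τ is NOT a topology on X.

Axiom (T1): ∅ ∈ τ? Yes; X ∈ τ? Yes.
Axiom (T2/T3): check pairwise unions and intersections of members of τ.
Counterexample for (T2): {bravo} ∪ {delta, golf} = {bravo, delta, golf} ∉ τ. Therefore τ is NOT a topology.


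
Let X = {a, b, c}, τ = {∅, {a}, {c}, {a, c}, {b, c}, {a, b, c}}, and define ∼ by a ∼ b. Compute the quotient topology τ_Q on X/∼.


X/∼ = {[a=b], [c]}; |τ_Q| = 3.

Equivalence classes: [a=b], [c].
Quotient map π: X → X/∼ sends a ↦ [a=b], b ↦ [a=b], c ↦ [c].
For each subset V ⊆ X/∼, compute π^{-1}(V) ⊆ X and check whether π^{-1}(V) ∈ τ. V is open in τ_Q iff π^{-1}(V) ∈ τ.
  V = {}: π^{-1}(V) = ∅ ∈ τ ✓.
  V = {[a=b]}: π^{-1}(V) = {a, b} ∉ τ ✗.
  V = {[c]}: π^{-1}(V) = {c} ∈ τ ✓.
  V = {[a=b], [c]}: π^{-1}(V) = {a, b, c} ∈ τ ✓.
Open sets in the quotient: τ_Q = {{}, {[c]}, {[a=b], [c]}} (3 elements).


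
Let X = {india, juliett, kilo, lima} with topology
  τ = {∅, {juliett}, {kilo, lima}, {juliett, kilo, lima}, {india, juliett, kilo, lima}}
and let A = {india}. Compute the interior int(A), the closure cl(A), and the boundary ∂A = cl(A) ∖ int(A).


int(A) = ∅, cl(A) = {india}, ∂A = {india}.

Closed sets in (X, τ) are complements of opens:
  closed(X, τ) = {∅, {india}, {india, juliett}, {india, kilo, lima}, {india, juliett, kilo, lima}}.
int(A) = ⋃ {U ∈ τ : U ⊆ A}. Opens contained in A: ∅.
Taking the union of these: int(A) = ∅.
cl(A) = ⋂ {C closed : A ⊆ C}. Closed sets containing A: {india}, {india, juliett}, {india, kilo, lima}, {india, juliett, kilo, lima}.
Intersecting these: cl(A) = {india}.
∂A = cl(A) ∖ int(A) = {india} ∖ ∅ = {india}.


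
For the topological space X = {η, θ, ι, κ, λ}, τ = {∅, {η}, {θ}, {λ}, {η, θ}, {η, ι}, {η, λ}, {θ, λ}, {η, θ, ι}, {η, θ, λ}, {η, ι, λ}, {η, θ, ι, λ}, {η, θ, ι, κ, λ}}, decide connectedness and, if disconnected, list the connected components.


(X, τ) is connected.

Find clopen sets (U ∈ τ with X ∖ U ∈ τ):
  U = ∅, X ∖ U = {η, θ, ι, κ, λ} — both open, so U is clopen.
  U = {η, θ, ι, κ, λ}, X ∖ U = ∅ — both open, so U is clopen.
Only trivial clopens (∅ and X) exist, so (X, τ) is connected.
Compute connected components by grouping points that agree on all clopens:
  component: {η, θ, ι, κ, λ}


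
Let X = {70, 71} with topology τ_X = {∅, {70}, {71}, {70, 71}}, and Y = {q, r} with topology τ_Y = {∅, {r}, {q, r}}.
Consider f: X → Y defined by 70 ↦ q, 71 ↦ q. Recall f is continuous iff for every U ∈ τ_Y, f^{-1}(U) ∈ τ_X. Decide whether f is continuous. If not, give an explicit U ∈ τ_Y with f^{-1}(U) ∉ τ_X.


f IS continuous.

Compute f^{-1}(U) for each U ∈ τ_Y:
  U = ∅: f^{-1}(U) = ∅ ∈ τ_X ✓.
  U = {r}: f^{-1}(U) = ∅ ∈ τ_X ✓.
  U = {q, r}: f^{-1}(U) = {70, 71} ∈ τ_X ✓.
Every preimage lies in τ_X, so f IS continuous.


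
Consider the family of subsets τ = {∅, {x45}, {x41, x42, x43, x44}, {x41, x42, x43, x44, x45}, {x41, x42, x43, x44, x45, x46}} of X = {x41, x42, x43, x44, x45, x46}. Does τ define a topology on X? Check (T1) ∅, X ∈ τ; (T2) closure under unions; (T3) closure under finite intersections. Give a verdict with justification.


τ IS a topology on X.

Axiom (T1): ∅ ∈ τ? Yes; X ∈ τ? Yes.
Axiom (T2/T3): check pairwise unions and intersections of members of τ.
All pairwise intersections and unions checked — each lies in τ. Therefore τ satisfies (T1), (T2), (T3): it IS a topology on X.


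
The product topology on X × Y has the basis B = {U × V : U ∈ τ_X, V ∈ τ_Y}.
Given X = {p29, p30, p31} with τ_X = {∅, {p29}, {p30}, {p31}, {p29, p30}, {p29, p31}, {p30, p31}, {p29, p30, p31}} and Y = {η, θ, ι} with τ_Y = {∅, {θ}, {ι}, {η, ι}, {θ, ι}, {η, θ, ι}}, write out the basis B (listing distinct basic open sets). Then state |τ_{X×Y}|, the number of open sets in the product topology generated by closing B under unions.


Basis B = {∅ × ∅, {p29} × {θ}, {p29} × {ι}, {p30} × {θ}, {p30} × {ι}, {p31} × {θ}, {p31} × {ι}, {p29} × {η, ι}, {p29} × {θ, ι}, {p29, p30} × {θ}, {p29, p31} × {θ}, {p29, p30} × {ι}, {p29, p31} × {ι}, {p30} × {η, ι}, {p30} × {θ, ι}, {p30, p31} × {θ}, {p30, p31} × {ι}, {p31} × {η, ι}, {p31} × {θ, ι}, {p29} × {η, θ, ι}, {p29, p30, p31} × {θ}, {p29, p30, p31} × {ι}, {p30} × {η, θ, ι}, {p31} × {η, θ, ι}, {p29, p30} × {η, ι}, {p29, p31} × {η, ι}, {p29, p30} × {θ, ι}, {p29, p31} × {θ, ι}, {p30, p31} × {η, ι}, {p30, p31} × {θ, ι}, {p29, p30} × {η, θ, ι}, {p29, p31} × {η, θ, ι}, {p29, p30, p31} × {η, ι}, {p29, p30, p31} × {θ, ι}, {p30, p31} × {η, θ, ι}, {p29, p30, p31} × {η, θ, ι}}; |τ_{X×Y}| = 216.

Enumerate products U × V with U ∈ τ_X, V ∈ τ_Y (deduplicated):
  ∅ × ∅ = {} (∅)
  {p29} × {θ} = {(p29,θ)}
  {p29} × {ι} = {(p29,ι)}
  {p30} × {θ} = {(p30,θ)}
  {p30} × {ι} = {(p30,ι)}
  {p31} × {θ} = {(p31,θ)}
  {p31} × {ι} = {(p31,ι)}
  {p29} × {η, ι} = {(p29,η), (p29,ι)}
  {p29} × {θ, ι} = {(p29,θ), (p29,ι)}
  {p29, p30} × {θ} = {(p29,θ), (p30,θ)}
  {p29, p31} × {θ} = {(p29,θ), (p31,θ)}
  {p29, p30} × {ι} = {(p29,ι), (p30,ι)}
  {p29, p31} × {ι} = {(p29,ι), (p31,ι)}
  {p30} × {η, ι} = {(p30,η), (p30,ι)}
  {p30} × {θ, ι} = {(p30,θ), (p30,ι)}
  {p30, p31} × {θ} = {(p30,θ), (p31,θ)}
  {p30, p31} × {ι} = {(p30,ι), (p31,ι)}
  {p31} × {η, ι} = {(p31,η), (p31,ι)}
  {p31} × {θ, ι} = {(p31,θ), (p31,ι)}
  {p29} × {η, θ, ι} = {(p29,η), (p29,θ), (p29,ι)}
  {p29, p30, p31} × {θ} = {(p29,θ), (p30,θ), (p31,θ)}
  {p29, p30, p31} × {ι} = {(p29,ι), (p30,ι), (p31,ι)}
  {p30} × {η, θ, ι} = {(p30,η), (p30,θ), (p30,ι)}
  {p31} × {η, θ, ι} = {(p31,η), (p31,θ), (p31,ι)}
  {p29, p30} × {η, ι} = {(p29,η), (p29,ι), (p30,η), (p30,ι)}
  {p29, p31} × {η, ι} = {(p29,η), (p29,ι), (p31,η), (p31,ι)}
  {p29, p30} × {θ, ι} = {(p29,θ), (p29,ι), (p30,θ), (p30,ι)}
  {p29, p31} × {θ, ι} = {(p29,θ), (p29,ι), (p31,θ), (p31,ι)}
  {p30, p31} × {η, ι} = {(p30,η), (p30,ι), (p31,η), (p31,ι)}
  {p30, p31} × {θ, ι} = {(p30,θ), (p30,ι), (p31,θ), (p31,ι)}
  {p29, p30} × {η, θ, ι} = {(p29,η), (p29,θ), (p29,ι), (p30,η), (p30,θ), (p30,ι)}
  {p29, p31} × {η, θ, ι} = {(p29,η), (p29,θ), (p29,ι), (p31,η), (p31,θ), (p31,ι)}
  {p29, p30, p31} × {η, ι} = {(p29,η), (p29,ι), (p30,η), (p30,ι), (p31,η), (p31,ι)}
  {p29, p30, p31} × {θ, ι} = {(p29,θ), (p29,ι), (p30,θ), (p30,ι), (p31,θ), (p31,ι)}
  {p30, p31} × {η, θ, ι} = {(p30,η), (p30,θ), (p30,ι), (p31,η), (p31,θ), (p31,ι)}
  {p29, p30, p31} × {η, θ, ι} = {(p29,η), (p29,θ), (p29,ι), (p30,η), (p30,θ), (p30,ι), (p31,η), (p31,θ), (p31,ι)}
These 36 distinct sets form the basis B.
Close under arbitrary unions to get τ_{X×Y}; counting gives |τ_{X×Y}| = 216.
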